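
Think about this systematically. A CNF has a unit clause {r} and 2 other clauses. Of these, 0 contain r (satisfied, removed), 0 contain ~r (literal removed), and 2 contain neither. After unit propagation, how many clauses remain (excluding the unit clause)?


Satisfied (removed): 0
Shortened (remain): 0
Unchanged (remain): 2
Remaining = 0 + 2 = 2

2


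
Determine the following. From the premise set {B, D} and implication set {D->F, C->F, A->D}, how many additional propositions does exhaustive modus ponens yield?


Initial facts: {B, D}
Apply modus ponens to closure:
  D and D->F  =>  F
Final known: {B, D, F}
New propositions: {F}
Count = 1

1


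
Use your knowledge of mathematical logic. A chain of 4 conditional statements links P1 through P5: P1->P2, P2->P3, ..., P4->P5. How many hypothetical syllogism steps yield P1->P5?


With 4 implications in a chain connecting 5 propositions:
P1->P2, P2->P3, ..., P4->P5
Steps needed = (number of implications) - 1 = 4 - 1 = 3

3


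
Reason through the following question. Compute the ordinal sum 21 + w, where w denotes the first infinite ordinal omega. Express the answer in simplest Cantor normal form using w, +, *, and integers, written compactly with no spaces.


Compute 21 + w.
Ordinal + is associative but NOT commutative; for finite n>0, n + w = w but w + n stays w+n.
Any finite left addend is absorbed by w on the right: 21 + w = w.
Result = w

w


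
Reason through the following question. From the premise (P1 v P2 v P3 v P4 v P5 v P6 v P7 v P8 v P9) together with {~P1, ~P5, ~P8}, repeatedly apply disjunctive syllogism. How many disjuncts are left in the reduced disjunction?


Original disjuncts (9): P1, P2, P3, P4, P5, P6, P7, P8, P9
Negated (eliminate): ~P1, ~P5, ~P8
Remaining disjuncts: P2, P3, P4, P6, P7, P9
Count = 9 - 3 = 6

6


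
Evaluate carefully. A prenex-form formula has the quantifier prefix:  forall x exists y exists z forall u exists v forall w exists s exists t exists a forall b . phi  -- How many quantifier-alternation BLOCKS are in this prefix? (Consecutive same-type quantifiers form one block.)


Quantifier-type sequence: A E E A E A E E E A  (A=forall, E=exists)
Group into maximal same-type runs:
  Ax1 | Ex2 | Ax1 | Ex1 | Ax1 | Ex3 | Ax1
Number of blocks = 7

7


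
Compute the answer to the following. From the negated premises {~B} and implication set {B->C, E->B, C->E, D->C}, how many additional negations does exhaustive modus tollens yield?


Initial negated facts: {~B}
Apply modus tollens to closure:
  ~B and E->B  =>  ~E
  ~E and C->E  =>  ~C
  ~C and D->C  =>  ~D
Final negated: {~B, ~C, ~D, ~E}
New negations: {~C, ~D, ~E}
Count = 3

3


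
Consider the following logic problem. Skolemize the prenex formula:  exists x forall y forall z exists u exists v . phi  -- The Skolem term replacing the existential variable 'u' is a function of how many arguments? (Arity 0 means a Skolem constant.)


Quantifier prefix: exists x forall y forall z exists u exists v
'u' is existentially quantified at position 4.
Universal variables preceding it: y, z
Skolem function arity = 2

2


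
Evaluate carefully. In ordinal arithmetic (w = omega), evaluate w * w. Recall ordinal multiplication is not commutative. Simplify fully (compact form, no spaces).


Compute w * w.
Ordinal * is associative and left-distributive over +, but NOT commutative; for finite n>1, n*w = w but w*n stays w*n.
w * w = w^2 by definition.
Result = w^2

w^2


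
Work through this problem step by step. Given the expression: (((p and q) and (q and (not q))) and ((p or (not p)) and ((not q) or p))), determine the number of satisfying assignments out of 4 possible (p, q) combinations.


Check all 4 assignments:
p=0, q=0: 0
p=0, q=1: 0
p=1, q=0: 0
p=1, q=1: 0
Count of True = 0

0


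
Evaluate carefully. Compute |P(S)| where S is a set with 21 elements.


The power set of a set with n elements has 2^n elements.
|P(S)| = 2^21 = 2097152

2097152


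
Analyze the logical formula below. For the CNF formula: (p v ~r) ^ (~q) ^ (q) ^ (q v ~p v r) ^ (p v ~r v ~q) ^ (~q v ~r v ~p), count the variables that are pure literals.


Check each variable for pure literal status:
p: mixed (not pure)
q: mixed (not pure)
r: mixed (not pure)
Pure literal count = 0

0


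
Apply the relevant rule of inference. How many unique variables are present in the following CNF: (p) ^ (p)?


Identify each variable that appears in the formula.
Variables found: p
Count = 1

1


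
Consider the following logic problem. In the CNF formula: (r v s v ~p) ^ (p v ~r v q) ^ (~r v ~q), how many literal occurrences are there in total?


Counting literals in each clause:
Clause 1: 3 literal(s)
Clause 2: 3 literal(s)
Clause 3: 2 literal(s)
Total = 8

8


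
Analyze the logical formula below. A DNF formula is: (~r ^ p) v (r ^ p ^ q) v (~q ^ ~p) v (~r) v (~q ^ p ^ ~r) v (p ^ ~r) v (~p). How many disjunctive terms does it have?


A DNF formula is a disjunction of terms (conjunctions).
Terms are separated by v.
Counting the disjuncts: 7 terms.

7


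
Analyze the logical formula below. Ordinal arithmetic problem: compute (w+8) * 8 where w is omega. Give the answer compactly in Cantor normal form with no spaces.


Compute (w+8) * 8.
Ordinal * is associative and left-distributive over +, but NOT commutative; for finite n>1, n*w = w but w*n stays w*n.
(w+8) * 8 = (w+8) repeated 8 times. Each intermediate +8 is absorbed by the following w; only the last survives: w*8+8.
Result = w*8+8

w*8+8


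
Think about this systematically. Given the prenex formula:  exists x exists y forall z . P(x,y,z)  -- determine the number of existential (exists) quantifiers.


Quantifier prefix: exists x exists y forall z
Mark each quantifier type:
  E E U
Universal count = 1, Existential count = 2
Asked for existential (exists) quantifiers: 2

2


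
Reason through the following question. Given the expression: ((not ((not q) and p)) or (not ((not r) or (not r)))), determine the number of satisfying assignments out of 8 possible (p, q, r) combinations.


Check all 8 assignments:
p=0, q=0, r=0: 1
p=0, q=0, r=1: 1
p=0, q=1, r=0: 1
p=0, q=1, r=1: 1
p=1, q=0, r=0: 0
p=1, q=0, r=1: 1
p=1, q=1, r=0: 1
p=1, q=1, r=1: 1
Count of True = 7

7


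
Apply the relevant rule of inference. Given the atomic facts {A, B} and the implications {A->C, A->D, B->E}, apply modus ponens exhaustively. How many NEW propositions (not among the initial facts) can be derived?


Initial facts: {A, B}
Apply modus ponens to closure:
  A and A->C  =>  C
  A and A->D  =>  D
  B and B->E  =>  E
Final known: {A, B, C, D, E}
New propositions: {C, D, E}
Count = 3

3


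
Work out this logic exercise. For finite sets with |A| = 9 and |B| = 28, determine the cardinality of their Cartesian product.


The Cartesian product A x B contains all ordered pairs (a, b).
|A x B| = |A| * |B| = 9 * 28 = 252

252


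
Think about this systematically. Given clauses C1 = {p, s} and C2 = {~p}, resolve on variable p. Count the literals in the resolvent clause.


Remove p from C1 and ~p from C2.
C1 remainder: {s}
C2 remainder: {}
Union (resolvent): {s}
Resolvent has 1 literal(s).

1


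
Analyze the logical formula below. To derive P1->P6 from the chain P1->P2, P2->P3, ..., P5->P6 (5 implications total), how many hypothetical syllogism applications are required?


With 5 implications in a chain connecting 6 propositions:
P1->P2, P2->P3, ..., P5->P6
Steps needed = (number of implications) - 1 = 5 - 1 = 4

4


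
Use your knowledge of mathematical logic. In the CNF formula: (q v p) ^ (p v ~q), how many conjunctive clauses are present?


A CNF formula is a conjunction of clauses.
Clauses are separated by ^.
Counting the conjuncts: 2 clauses.

2


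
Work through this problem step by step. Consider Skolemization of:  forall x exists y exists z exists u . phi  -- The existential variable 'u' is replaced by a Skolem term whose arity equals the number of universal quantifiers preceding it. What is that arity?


Quantifier prefix: forall x exists y exists z exists u
'u' is existentially quantified at position 4.
Universal variables preceding it: x
Skolem function arity = 1

1


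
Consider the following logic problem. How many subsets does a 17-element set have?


The power set of a set with n elements has 2^n elements.
|P(S)| = 2^17 = 131072

131072


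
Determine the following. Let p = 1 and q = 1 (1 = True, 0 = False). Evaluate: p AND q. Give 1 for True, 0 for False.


p = 1, q = 1
Operation: p AND q
Evaluate: 1 AND 1 = 1

1


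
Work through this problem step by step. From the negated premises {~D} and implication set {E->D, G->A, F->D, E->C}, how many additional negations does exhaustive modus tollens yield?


Initial negated facts: {~D}
Apply modus tollens to closure:
  ~D and E->D  =>  ~E
  ~D and F->D  =>  ~F
Final negated: {~D, ~E, ~F}
New negations: {~E, ~F}
Count = 2

2


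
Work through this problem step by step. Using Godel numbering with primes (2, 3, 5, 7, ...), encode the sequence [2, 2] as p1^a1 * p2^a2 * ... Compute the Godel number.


Encode each element as an exponent of the corresponding prime:
  2^2 = 4
  3^2 = 9
Product = 4 * 9 = 36

36


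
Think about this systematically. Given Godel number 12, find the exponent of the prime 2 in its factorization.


Factorize 12 by dividing by 2 repeatedly.
Division steps: 2 divides 12 exactly 2 time(s).
Exponent of 2 = 2

2


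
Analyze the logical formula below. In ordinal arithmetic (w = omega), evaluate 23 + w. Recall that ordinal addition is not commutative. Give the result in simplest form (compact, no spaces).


Compute 23 + w.
Ordinal + is associative but NOT commutative; for finite n>0, n + w = w but w + n stays w+n.
Any finite left addend is absorbed by w on the right: 23 + w = w.
Result = w

w


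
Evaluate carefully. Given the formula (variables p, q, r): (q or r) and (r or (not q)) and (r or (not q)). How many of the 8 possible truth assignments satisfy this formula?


Evaluate all 8 assignments for p, q, r:
p=0, q=0, r=0: 0
p=0, q=0, r=1: 1
p=0, q=1, r=0: 0
p=0, q=1, r=1: 1
p=1, q=0, r=0: 0
p=1, q=0, r=1: 1
p=1, q=1, r=0: 0
p=1, q=1, r=1: 1
Satisfying count = 4

4


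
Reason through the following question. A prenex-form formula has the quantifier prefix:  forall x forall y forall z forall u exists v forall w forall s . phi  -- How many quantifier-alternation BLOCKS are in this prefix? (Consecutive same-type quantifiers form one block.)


Quantifier-type sequence: A A A A E A A  (A=forall, E=exists)
Group into maximal same-type runs:
  Ax4 | Ex1 | Ax2
Number of blocks = 3

3


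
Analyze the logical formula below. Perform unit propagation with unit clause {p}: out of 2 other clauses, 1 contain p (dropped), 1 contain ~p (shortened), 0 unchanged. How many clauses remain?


Satisfied (removed): 1
Shortened (remain): 1
Unchanged (remain): 0
Remaining = 1 + 0 = 1

1


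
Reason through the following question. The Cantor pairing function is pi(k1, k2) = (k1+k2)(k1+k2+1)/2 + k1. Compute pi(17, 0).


k1 + k2 = 17
(k1+k2)(k1+k2+1)/2 = 17 * 18 / 2 = 153
pi = 153 + 17 = 170

170


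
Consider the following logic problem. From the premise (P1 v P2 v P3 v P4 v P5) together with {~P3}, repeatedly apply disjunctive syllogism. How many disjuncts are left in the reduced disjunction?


Original disjuncts (5): P1, P2, P3, P4, P5
Negated (eliminate): ~P3
Remaining disjuncts: P1, P2, P4, P5
Count = 5 - 1 = 4

4


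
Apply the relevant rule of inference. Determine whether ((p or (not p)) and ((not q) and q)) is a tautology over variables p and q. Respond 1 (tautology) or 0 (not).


Check all 4 assignments:
p=0, q=0: 0
p=0, q=1: 0
p=1, q=0: 0
p=1, q=1: 0
Satisfying count = 0/4.
Tautology iff count = 4: no.

0


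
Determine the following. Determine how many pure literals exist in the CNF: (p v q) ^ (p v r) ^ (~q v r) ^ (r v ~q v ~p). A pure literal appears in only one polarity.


Check each variable for pure literal status:
p: mixed (not pure)
q: mixed (not pure)
r: pure positive
Pure literal count = 1

1


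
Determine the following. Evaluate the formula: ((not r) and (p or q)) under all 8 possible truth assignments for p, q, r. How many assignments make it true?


Check all 8 assignments:
p=0, q=0, r=0: 0
p=0, q=0, r=1: 0
p=0, q=1, r=0: 1
p=0, q=1, r=1: 0
p=1, q=0, r=0: 1
p=1, q=0, r=1: 0
p=1, q=1, r=0: 1
p=1, q=1, r=1: 0
Count of True = 3

3


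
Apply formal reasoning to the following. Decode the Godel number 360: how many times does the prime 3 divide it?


Factorize 360 by dividing by 3 repeatedly.
Division steps: 3 divides 360 exactly 2 time(s).
Exponent of 3 = 2

2


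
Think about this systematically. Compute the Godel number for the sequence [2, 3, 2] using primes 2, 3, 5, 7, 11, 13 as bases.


Encode each element as an exponent of the corresponding prime:
  2^2 = 4
  3^3 = 27
  5^2 = 25
Product = 4 * 27 * 25 = 2700

2700


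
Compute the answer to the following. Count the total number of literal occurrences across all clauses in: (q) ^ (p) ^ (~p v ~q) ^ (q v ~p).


Counting literals in each clause:
Clause 1: 1 literal(s)
Clause 2: 1 literal(s)
Clause 3: 2 literal(s)
Clause 4: 2 literal(s)
Total = 6

6


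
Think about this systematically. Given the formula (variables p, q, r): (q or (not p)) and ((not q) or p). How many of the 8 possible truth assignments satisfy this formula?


Evaluate all 8 assignments for p, q, r:
p=0, q=0, r=0: 1
p=0, q=0, r=1: 1
p=0, q=1, r=0: 0
p=0, q=1, r=1: 0
p=1, q=0, r=0: 0
p=1, q=0, r=1: 0
p=1, q=1, r=0: 1
p=1, q=1, r=1: 1
Satisfying count = 4

4


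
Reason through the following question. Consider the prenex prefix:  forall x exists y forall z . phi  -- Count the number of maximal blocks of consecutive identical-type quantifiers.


Quantifier-type sequence: A E A  (A=forall, E=exists)
Group into maximal same-type runs:
  Ax1 | Ex1 | Ax1
Number of blocks = 3

3


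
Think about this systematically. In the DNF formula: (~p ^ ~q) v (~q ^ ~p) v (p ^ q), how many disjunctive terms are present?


A DNF formula is a disjunction of terms (conjunctions).
Terms are separated by v.
Counting the disjuncts: 3 terms.

3


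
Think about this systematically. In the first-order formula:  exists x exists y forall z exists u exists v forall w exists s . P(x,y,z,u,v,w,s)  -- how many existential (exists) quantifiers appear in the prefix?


Quantifier prefix: exists x exists y forall z exists u exists v forall w exists s
Mark each quantifier type:
  E E U E E U E
Universal count = 2, Existential count = 5
Asked for existential (exists) quantifiers: 5

5


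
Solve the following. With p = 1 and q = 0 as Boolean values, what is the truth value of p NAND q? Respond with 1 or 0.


p = 1, q = 0
Operation: p NAND q
Evaluate: 1 NAND 0 = 1

1


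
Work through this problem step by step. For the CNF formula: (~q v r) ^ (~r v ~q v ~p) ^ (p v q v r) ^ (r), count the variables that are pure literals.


Check each variable for pure literal status:
p: mixed (not pure)
q: mixed (not pure)
r: mixed (not pure)
Pure literal count = 0

0


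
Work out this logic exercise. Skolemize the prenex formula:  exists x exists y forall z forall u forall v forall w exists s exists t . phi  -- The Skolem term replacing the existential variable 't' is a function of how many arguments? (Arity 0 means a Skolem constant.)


Quantifier prefix: exists x exists y forall z forall u forall v forall w exists s exists t
't' is existentially quantified at position 8.
Universal variables preceding it: z, u, v, w
Skolem function arity = 4

4


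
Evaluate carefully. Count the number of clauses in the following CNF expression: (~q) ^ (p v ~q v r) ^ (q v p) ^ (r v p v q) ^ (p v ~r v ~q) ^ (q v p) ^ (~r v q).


A CNF formula is a conjunction of clauses.
Clauses are separated by ^.
Counting the conjuncts: 7 clauses.

7


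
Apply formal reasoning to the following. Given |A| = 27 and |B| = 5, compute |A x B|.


The Cartesian product A x B contains all ordered pairs (a, b).
|A x B| = |A| * |B| = 27 * 5 = 135

135


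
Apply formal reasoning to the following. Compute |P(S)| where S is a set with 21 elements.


The power set of a set with n elements has 2^n elements.
|P(S)| = 2^21 = 2097152

2097152


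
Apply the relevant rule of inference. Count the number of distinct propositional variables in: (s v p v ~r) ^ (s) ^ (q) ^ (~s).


Identify each variable that appears in the formula.
Variables found: p, q, r, s
Count = 4

4


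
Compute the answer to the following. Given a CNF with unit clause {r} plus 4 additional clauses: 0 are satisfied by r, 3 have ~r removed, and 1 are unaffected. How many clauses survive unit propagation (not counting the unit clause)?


Satisfied (removed): 0
Shortened (remain): 3
Unchanged (remain): 1
Remaining = 3 + 1 = 4

4


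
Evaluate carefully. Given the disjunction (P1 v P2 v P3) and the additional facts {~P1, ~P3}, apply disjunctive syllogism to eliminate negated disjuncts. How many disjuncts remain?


Original disjuncts (3): P1, P2, P3
Negated (eliminate): ~P1, ~P3
Remaining disjuncts: P2
Count = 3 - 2 = 1

1


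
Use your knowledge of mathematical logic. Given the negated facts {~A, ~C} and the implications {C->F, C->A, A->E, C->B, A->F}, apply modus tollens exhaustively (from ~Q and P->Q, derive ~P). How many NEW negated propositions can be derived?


Initial negated facts: {~A, ~C}
Apply modus tollens to closure:
  (no implication fires)
Final negated: {~A, ~C}
New negations: {(none)}
Count = 0

0


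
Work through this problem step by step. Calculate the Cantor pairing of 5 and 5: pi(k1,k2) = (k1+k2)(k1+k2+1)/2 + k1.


k1 + k2 = 10
(k1+k2)(k1+k2+1)/2 = 10 * 11 / 2 = 55
pi = 55 + 5 = 60

60


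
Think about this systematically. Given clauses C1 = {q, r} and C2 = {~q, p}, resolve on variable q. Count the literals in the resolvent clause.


Remove q from C1 and ~q from C2.
C1 remainder: {r}
C2 remainder: {p}
Union (resolvent): {p, r}
Resolvent has 2 literal(s).

2


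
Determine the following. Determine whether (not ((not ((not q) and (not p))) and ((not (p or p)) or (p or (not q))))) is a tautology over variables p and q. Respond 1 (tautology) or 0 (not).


Check all 4 assignments:
p=0, q=0: 1
p=0, q=1: 0
p=1, q=0: 0
p=1, q=1: 0
Satisfying count = 1/4.
Tautology iff count = 4: no.

0


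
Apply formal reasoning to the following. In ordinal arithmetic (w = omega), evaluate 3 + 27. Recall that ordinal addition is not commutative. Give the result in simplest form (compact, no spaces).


Compute 3 + 27.
Ordinal + is associative but NOT commutative; for finite n>0, n + w = w but w + n stays w+n.
Both operands finite; ordinal + agrees with natural +: 3 + 27 = 30.
Result = 30

30


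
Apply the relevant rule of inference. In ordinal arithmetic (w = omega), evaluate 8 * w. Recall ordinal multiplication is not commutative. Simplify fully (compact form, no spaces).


Compute 8 * w.
Ordinal * is associative and left-distributive over +, but NOT commutative; for finite n>1, n*w = w but w*n stays w*n.
For finite n>0, n * w = sup{n*k : k<w} = w. So 8 * w = w.
Result = w

w


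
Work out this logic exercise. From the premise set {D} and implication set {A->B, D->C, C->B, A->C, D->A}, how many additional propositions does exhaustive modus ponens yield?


Initial facts: {D}
Apply modus ponens to closure:
  D and D->C  =>  C
  C and C->B  =>  B
  D and D->A  =>  A
Final known: {A, B, C, D}
New propositions: {A, B, C}
Count = 3

3


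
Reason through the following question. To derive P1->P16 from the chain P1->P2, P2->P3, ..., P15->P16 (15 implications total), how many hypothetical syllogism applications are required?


With 15 implications in a chain connecting 16 propositions:
P1->P2, P2->P3, ..., P15->P16
Steps needed = (number of implications) - 1 = 15 - 1 = 14

14


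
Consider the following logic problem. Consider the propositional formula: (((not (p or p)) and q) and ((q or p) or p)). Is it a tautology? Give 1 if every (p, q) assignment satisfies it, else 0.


Check all 4 assignments:
p=0, q=0: 0
p=0, q=1: 1
p=1, q=0: 0
p=1, q=1: 0
Satisfying count = 1/4.
Tautology iff count = 4: no.

0


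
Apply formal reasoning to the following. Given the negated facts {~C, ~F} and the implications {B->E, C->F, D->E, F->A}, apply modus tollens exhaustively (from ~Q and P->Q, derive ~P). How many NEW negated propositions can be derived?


Initial negated facts: {~C, ~F}
Apply modus tollens to closure:
  (no implication fires)
Final negated: {~C, ~F}
New negations: {(none)}
Count = 0

0


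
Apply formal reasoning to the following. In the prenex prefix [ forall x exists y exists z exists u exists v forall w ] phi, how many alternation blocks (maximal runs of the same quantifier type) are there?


Quantifier-type sequence: A E E E E A  (A=forall, E=exists)
Group into maximal same-type runs:
  Ax1 | Ex4 | Ax1
Number of blocks = 3

3


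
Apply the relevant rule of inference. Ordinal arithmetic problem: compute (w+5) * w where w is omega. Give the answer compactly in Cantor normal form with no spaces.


Compute (w+5) * w.
Ordinal * is associative and left-distributive over +, but NOT commutative; for finite n>1, n*w = w but w*n stays w*n.
(w+5) * w = sup{(w+5)*k : k<w} = sup{w*k+5} = w^2 (the +5 tail is absorbed in the limit).
Result = w^2

w^2


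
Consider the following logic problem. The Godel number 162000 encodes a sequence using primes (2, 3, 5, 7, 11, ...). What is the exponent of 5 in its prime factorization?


Factorize 162000 by dividing by 5 repeatedly.
Division steps: 5 divides 162000 exactly 3 time(s).
Exponent of 5 = 3

3


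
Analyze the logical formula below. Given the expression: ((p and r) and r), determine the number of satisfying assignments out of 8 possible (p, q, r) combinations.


Check all 8 assignments:
p=0, q=0, r=0: 0
p=0, q=0, r=1: 0
p=0, q=1, r=0: 0
p=0, q=1, r=1: 0
p=1, q=0, r=0: 0
p=1, q=0, r=1: 1
p=1, q=1, r=0: 0
p=1, q=1, r=1: 1
Count of True = 2

2


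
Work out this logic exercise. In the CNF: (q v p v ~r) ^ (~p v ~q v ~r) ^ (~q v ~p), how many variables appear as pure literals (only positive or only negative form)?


Check each variable for pure literal status:
p: mixed (not pure)
q: mixed (not pure)
r: pure negative
Pure literal count = 1

1


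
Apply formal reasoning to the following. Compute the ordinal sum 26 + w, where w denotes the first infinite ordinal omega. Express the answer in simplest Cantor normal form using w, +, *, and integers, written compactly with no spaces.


Compute 26 + w.
Ordinal + is associative but NOT commutative; for finite n>0, n + w = w but w + n stays w+n.
Any finite left addend is absorbed by w on the right: 26 + w = w.
Result = w

w


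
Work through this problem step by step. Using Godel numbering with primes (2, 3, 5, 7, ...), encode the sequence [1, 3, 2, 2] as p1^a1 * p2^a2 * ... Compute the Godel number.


Encode each element as an exponent of the corresponding prime:
  2^1 = 2
  3^3 = 27
  5^2 = 25
  7^2 = 49
Product = 2 * 27 * 25 * 49 = 66150

66150


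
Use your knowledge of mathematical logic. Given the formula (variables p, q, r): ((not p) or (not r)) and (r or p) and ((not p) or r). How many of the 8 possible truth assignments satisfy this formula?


Evaluate all 8 assignments for p, q, r:
p=0, q=0, r=0: 0
p=0, q=0, r=1: 1
p=0, q=1, r=0: 0
p=0, q=1, r=1: 1
p=1, q=0, r=0: 0
p=1, q=0, r=1: 0
p=1, q=1, r=0: 0
p=1, q=1, r=1: 0
Satisfying count = 2

2


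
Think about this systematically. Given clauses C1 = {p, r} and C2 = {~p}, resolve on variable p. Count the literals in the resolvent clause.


Remove p from C1 and ~p from C2.
C1 remainder: {r}
C2 remainder: {}
Union (resolvent): {r}
Resolvent has 1 literal(s).

1


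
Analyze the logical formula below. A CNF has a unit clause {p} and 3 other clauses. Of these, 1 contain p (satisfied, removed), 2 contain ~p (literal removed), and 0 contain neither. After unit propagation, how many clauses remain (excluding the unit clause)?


Satisfied (removed): 1
Shortened (remain): 2
Unchanged (remain): 0
Remaining = 2 + 0 = 2

2


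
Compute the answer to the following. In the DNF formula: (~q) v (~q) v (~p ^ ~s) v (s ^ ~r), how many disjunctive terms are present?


A DNF formula is a disjunction of terms (conjunctions).
Terms are separated by v.
Counting the disjuncts: 4 terms.

4


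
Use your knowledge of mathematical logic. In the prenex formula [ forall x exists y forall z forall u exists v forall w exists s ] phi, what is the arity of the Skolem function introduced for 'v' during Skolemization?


Quantifier prefix: forall x exists y forall z forall u exists v forall w exists s
'v' is existentially quantified at position 5.
Universal variables preceding it: x, z, u
Skolem function arity = 3

3


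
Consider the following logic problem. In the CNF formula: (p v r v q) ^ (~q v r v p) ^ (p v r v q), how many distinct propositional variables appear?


Identify each variable that appears in the formula.
Variables found: p, q, r
Count = 3

3


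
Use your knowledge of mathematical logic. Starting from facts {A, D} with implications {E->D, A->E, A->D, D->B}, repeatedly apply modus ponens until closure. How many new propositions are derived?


Initial facts: {A, D}
Apply modus ponens to closure:
  A and A->E  =>  E
  D and D->B  =>  B
Final known: {A, B, D, E}
New propositions: {B, E}
Count = 2

2


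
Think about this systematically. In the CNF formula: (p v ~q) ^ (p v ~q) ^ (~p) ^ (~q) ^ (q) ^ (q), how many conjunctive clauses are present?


A CNF formula is a conjunction of clauses.
Clauses are separated by ^.
Counting the conjuncts: 6 clauses.

6


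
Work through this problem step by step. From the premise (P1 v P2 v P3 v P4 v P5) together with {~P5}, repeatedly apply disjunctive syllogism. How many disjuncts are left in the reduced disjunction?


Original disjuncts (5): P1, P2, P3, P4, P5
Negated (eliminate): ~P5
Remaining disjuncts: P1, P2, P3, P4
Count = 5 - 1 = 4

4


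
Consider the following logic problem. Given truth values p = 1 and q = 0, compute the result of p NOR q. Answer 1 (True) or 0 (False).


p = 1, q = 0
Operation: p NOR q
Evaluate: 1 NOR 0 = 0

0


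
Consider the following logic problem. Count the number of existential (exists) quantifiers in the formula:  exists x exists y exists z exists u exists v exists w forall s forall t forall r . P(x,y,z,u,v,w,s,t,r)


Quantifier prefix: exists x exists y exists z exists u exists v exists w forall s forall t forall r
Mark each quantifier type:
  E E E E E E U U U
Universal count = 3, Existential count = 6
Asked for existential (exists) quantifiers: 6

6


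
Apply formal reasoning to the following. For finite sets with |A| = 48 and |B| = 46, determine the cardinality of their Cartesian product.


The Cartesian product A x B contains all ordered pairs (a, b).
|A x B| = |A| * |B| = 48 * 46 = 2208

2208


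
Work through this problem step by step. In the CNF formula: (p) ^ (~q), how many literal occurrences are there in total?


Counting literals in each clause:
Clause 1: 1 literal(s)
Clause 2: 1 literal(s)
Total = 2

2


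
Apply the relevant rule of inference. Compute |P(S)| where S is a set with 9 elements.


The power set of a set with n elements has 2^n elements.
|P(S)| = 2^9 = 512

512


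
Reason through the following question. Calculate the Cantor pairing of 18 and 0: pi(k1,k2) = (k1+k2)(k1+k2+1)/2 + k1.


k1 + k2 = 18
(k1+k2)(k1+k2+1)/2 = 18 * 19 / 2 = 171
pi = 171 + 18 = 189

189


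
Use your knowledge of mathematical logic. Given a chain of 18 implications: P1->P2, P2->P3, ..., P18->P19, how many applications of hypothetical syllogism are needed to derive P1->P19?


With 18 implications in a chain connecting 19 propositions:
P1->P2, P2->P3, ..., P18->P19
Steps needed = (number of implications) - 1 = 18 - 1 = 17

17


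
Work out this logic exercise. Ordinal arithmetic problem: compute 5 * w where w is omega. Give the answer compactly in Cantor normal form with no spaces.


Compute 5 * w.
Ordinal * is associative and left-distributive over +, but NOT commutative; for finite n>1, n*w = w but w*n stays w*n.
For finite n>0, n * w = sup{n*k : k<w} = w. So 5 * w = w.
Result = w

w


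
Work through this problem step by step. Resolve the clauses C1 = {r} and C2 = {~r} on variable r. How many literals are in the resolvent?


Remove r from C1 and ~r from C2.
C1 remainder: {}
C2 remainder: {}
Union (resolvent): {} (empty clause)
Resolvent has 0 literal(s).

0


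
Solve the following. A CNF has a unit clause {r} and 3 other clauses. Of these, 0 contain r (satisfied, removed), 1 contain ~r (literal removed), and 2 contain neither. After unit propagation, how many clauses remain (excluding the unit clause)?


Satisfied (removed): 0
Shortened (remain): 1
Unchanged (remain): 2
Remaining = 1 + 2 = 3

3


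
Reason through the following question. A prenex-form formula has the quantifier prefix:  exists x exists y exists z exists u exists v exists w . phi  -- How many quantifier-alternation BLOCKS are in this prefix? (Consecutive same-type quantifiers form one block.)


Quantifier-type sequence: E E E E E E  (A=forall, E=exists)
Group into maximal same-type runs:
  Ex6
Number of blocks = 1

1


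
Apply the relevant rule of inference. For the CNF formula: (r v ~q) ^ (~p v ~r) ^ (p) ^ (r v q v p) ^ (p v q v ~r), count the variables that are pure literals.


Check each variable for pure literal status:
p: mixed (not pure)
q: mixed (not pure)
r: mixed (not pure)
Pure literal count = 0

0


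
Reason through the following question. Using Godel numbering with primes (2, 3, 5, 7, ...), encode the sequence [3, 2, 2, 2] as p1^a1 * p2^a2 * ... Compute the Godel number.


Encode each element as an exponent of the corresponding prime:
  2^3 = 8
  3^2 = 9
  5^2 = 25
  7^2 = 49
Product = 8 * 9 * 25 * 49 = 88200

88200


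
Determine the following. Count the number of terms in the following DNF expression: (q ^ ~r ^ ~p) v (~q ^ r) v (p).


A DNF formula is a disjunction of terms (conjunctions).
Terms are separated by v.
Counting the disjuncts: 3 terms.

3


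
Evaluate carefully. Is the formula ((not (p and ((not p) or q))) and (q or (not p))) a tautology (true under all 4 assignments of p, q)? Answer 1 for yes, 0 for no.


Check all 4 assignments:
p=0, q=0: 1
p=0, q=1: 1
p=1, q=0: 0
p=1, q=1: 0
Satisfying count = 2/4.
Tautology iff count = 4: no.

0


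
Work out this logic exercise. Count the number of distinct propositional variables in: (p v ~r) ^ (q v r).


Identify each variable that appears in the formula.
Variables found: p, q, r
Count = 3

3


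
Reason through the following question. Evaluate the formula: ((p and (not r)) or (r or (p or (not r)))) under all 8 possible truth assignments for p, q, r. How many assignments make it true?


Check all 8 assignments:
p=0, q=0, r=0: 1
p=0, q=0, r=1: 1
p=0, q=1, r=0: 1
p=0, q=1, r=1: 1
p=1, q=0, r=0: 1
p=1, q=0, r=1: 1
p=1, q=1, r=0: 1
p=1, q=1, r=1: 1
Count of True = 8

8


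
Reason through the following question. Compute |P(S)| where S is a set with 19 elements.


The power set of a set with n elements has 2^n elements.
|P(S)| = 2^19 = 524288

524288


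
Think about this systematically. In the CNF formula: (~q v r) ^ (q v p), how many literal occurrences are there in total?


Counting literals in each clause:
Clause 1: 2 literal(s)
Clause 2: 2 literal(s)
Total = 4

4


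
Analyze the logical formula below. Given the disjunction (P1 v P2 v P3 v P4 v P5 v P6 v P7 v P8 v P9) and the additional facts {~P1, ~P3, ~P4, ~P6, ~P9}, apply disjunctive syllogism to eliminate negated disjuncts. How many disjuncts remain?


Original disjuncts (9): P1, P2, P3, P4, P5, P6, P7, P8, P9
Negated (eliminate): ~P1, ~P3, ~P4, ~P6, ~P9
Remaining disjuncts: P2, P5, P7, P8
Count = 9 - 5 = 4

4


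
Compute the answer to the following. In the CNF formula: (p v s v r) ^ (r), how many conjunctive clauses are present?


A CNF formula is a conjunction of clauses.
Clauses are separated by ^.
Counting the conjuncts: 2 clauses.

2


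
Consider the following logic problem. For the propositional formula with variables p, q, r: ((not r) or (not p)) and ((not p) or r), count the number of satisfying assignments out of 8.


Evaluate all 8 assignments for p, q, r:
p=0, q=0, r=0: 1
p=0, q=0, r=1: 1
p=0, q=1, r=0: 1
p=0, q=1, r=1: 1
p=1, q=0, r=0: 0
p=1, q=0, r=1: 0
p=1, q=1, r=0: 0
p=1, q=1, r=1: 0
Satisfying count = 4

4


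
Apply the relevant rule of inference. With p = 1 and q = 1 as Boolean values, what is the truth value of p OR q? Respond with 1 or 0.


p = 1, q = 1
Operation: p OR q
Evaluate: 1 OR 1 = 1

1


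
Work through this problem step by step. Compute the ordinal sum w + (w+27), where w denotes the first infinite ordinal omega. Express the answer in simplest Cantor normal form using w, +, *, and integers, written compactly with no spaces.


Compute w + (w+27).
Ordinal + is associative but NOT commutative; for finite n>0, n + w = w but w + n stays w+n.
w + (w+27) = (w+w) + 27 = w*2+27.
Result = w*2+27

w*2+27


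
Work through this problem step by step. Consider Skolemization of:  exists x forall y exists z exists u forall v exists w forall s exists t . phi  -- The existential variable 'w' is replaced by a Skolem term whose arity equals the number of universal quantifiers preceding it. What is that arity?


Quantifier prefix: exists x forall y exists z exists u forall v exists w forall s exists t
'w' is existentially quantified at position 6.
Universal variables preceding it: y, v
Skolem function arity = 2

2


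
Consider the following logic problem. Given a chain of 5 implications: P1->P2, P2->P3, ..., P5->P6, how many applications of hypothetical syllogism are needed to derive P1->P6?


With 5 implications in a chain connecting 6 propositions:
P1->P2, P2->P3, ..., P5->P6
Steps needed = (number of implications) - 1 = 5 - 1 = 4

4


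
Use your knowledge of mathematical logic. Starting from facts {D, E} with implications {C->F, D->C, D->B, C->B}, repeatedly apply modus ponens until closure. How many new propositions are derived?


Initial facts: {D, E}
Apply modus ponens to closure:
  D and D->C  =>  C
  D and D->B  =>  B
  C and C->F  =>  F
Final known: {B, C, D, E, F}
New propositions: {B, C, F}
Count = 3

3


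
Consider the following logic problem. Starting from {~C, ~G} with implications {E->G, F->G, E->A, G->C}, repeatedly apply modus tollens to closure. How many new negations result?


Initial negated facts: {~C, ~G}
Apply modus tollens to closure:
  ~G and E->G  =>  ~E
  ~G and F->G  =>  ~F
Final negated: {~C, ~E, ~F, ~G}
New negations: {~E, ~F}
Count = 2

2


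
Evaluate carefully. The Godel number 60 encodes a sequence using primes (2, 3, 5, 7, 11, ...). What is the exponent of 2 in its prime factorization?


Factorize 60 by dividing by 2 repeatedly.
Division steps: 2 divides 60 exactly 2 time(s).
Exponent of 2 = 2

2


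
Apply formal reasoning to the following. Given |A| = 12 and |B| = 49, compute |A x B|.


The Cartesian product A x B contains all ordered pairs (a, b).
|A x B| = |A| * |B| = 12 * 49 = 588

588


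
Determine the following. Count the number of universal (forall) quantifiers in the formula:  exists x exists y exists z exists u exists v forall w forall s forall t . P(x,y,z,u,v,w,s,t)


Quantifier prefix: exists x exists y exists z exists u exists v forall w forall s forall t
Mark each quantifier type:
  E E E E E U U U
Universal count = 3, Existential count = 5
Asked for universal (forall) quantifiers: 3

3


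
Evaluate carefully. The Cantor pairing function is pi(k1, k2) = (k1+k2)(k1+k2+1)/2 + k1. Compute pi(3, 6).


k1 + k2 = 9
(k1+k2)(k1+k2+1)/2 = 9 * 10 / 2 = 45
pi = 45 + 3 = 48

48


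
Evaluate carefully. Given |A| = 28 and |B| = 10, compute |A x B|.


The Cartesian product A x B contains all ordered pairs (a, b).
|A x B| = |A| * |B| = 28 * 10 = 280

280


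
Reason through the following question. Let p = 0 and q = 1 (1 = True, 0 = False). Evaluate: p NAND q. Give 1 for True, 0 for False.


p = 0, q = 1
Operation: p NAND q
Evaluate: 0 NAND 1 = 1

1


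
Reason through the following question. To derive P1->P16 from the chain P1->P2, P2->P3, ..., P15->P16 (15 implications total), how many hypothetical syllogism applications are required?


With 15 implications in a chain connecting 16 propositions:
P1->P2, P2->P3, ..., P15->P16
Steps needed = (number of implications) - 1 = 15 - 1 = 14

14


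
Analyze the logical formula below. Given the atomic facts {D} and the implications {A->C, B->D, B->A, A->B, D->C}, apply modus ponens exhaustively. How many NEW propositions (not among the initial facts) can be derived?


Initial facts: {D}
Apply modus ponens to closure:
  D and D->C  =>  C
Final known: {C, D}
New propositions: {C}
Count = 1

1


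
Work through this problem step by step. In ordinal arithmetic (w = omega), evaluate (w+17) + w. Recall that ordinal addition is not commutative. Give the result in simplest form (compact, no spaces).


Compute (w+17) + w.
Ordinal + is associative but NOT commutative; for finite n>0, n + w = w but w + n stays w+n.
(w+17) + w = w + (17+w) = w + w = w*2 (the finite tail 17 is absorbed by the right w).
Result = w*2

w*2


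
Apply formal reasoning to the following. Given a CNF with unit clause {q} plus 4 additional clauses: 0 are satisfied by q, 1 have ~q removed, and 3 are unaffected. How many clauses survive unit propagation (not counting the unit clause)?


Satisfied (removed): 0
Shortened (remain): 1
Unchanged (remain): 3
Remaining = 1 + 3 = 4

4


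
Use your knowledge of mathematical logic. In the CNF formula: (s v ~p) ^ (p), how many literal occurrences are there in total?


Counting literals in each clause:
Clause 1: 2 literal(s)
Clause 2: 1 literal(s)
Total = 3

3


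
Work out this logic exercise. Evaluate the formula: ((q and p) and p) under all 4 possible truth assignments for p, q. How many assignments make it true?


Check all 4 assignments:
p=0, q=0: 0
p=0, q=1: 0
p=1, q=0: 0
p=1, q=1: 1
Count of True = 1

1


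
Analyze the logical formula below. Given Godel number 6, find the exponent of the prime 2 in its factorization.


Factorize 6 by dividing by 2 repeatedly.
Division steps: 2 divides 6 exactly 1 time(s).
Exponent of 2 = 1

1


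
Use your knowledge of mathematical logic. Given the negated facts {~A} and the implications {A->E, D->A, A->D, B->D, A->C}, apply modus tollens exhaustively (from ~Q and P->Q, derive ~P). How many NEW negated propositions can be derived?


Initial negated facts: {~A}
Apply modus tollens to closure:
  ~A and D->A  =>  ~D
  ~D and B->D  =>  ~B
Final negated: {~A, ~B, ~D}
New negations: {~B, ~D}
Count = 2

2


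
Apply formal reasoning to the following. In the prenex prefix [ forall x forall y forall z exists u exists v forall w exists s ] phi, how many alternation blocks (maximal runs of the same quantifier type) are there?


Quantifier-type sequence: A A A E E A E  (A=forall, E=exists)
Group into maximal same-type runs:
  Ax3 | Ex2 | Ax1 | Ex1
Number of blocks = 4

4


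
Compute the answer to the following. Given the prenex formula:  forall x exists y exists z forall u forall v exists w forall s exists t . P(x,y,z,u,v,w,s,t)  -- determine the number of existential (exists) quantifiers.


Quantifier prefix: forall x exists y exists z forall u forall v exists w forall s exists t
Mark each quantifier type:
  U E E U U E U E
Universal count = 4, Existential count = 4
Asked for existential (exists) quantifiers: 4

4


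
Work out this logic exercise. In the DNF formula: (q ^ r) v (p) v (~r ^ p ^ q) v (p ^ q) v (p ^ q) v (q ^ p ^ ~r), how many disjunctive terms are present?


A DNF formula is a disjunction of terms (conjunctions).
Terms are separated by v.
Counting the disjuncts: 6 terms.

6
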